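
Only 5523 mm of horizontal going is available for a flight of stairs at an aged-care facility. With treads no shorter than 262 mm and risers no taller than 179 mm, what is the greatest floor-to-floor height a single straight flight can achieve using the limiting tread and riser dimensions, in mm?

Treads that fit: ⌊5523 / 262⌋ = 21.
Risers = treads + 1 = 22.
Maximum height = 22 × 179 = 3938 mm.

3938 mm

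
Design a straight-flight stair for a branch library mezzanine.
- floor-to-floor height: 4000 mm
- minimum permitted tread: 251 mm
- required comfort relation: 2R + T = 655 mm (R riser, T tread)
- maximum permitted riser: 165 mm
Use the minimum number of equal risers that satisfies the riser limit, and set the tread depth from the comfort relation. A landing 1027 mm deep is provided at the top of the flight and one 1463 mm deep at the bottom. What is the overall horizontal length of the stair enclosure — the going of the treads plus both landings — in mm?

10530 mm

At most 165 each: 4000/165 = 24.24, giving 25 risers.
R = 4000 ÷ 25 = 160 mm.
From 2R + T = 655: T = 655 − 320 = 335 mm.
Treads = 25 − 1 = 24; going = 24 × 335 = 8040 mm.
Enclosure = 8040 + 1027 + 1463 = 10530 mm.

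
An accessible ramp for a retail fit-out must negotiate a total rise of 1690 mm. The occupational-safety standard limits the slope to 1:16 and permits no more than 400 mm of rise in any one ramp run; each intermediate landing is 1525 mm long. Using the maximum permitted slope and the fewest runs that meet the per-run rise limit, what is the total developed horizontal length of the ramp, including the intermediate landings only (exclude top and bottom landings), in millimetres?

33140 mm

⌈1690/400⌉ = 5 ramp runs. That means 4 intermediate landings.
Horizontal run for 1690 mm of rise at 1:16 is 1690 × 16 = 27040 mm.
4 intermediate landings contribute 4 × 1525 = 6100 mm.
Total developed length = 27040 + 6100 = 33140 mm.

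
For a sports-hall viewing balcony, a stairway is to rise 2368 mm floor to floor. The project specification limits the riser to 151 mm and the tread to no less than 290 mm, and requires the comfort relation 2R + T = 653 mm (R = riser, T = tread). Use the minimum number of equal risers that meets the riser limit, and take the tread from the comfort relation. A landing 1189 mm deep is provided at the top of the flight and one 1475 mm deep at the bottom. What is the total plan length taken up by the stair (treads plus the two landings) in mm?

8019 mm

⌈2368/151⌉ = 16 risers.
Each riser is 2368/16 = 148 mm (≤ 151 mm).
Tread T = 653 − 2 × 148 = 357 mm (≥ 290 mm).
Going = (16 − 1) × 357 = 5355 mm.
Enclosure = 5355 + 1189 + 1475 = 8019 mm.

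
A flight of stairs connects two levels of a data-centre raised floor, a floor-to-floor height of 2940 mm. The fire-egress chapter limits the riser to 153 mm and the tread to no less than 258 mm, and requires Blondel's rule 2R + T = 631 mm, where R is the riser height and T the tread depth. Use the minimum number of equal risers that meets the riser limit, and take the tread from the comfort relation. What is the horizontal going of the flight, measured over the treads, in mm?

6403 mm

⌈2940/153⌉ = 20 risers.
Each riser is 2940/20 = 147 mm (≤ 153 mm).
Tread T = 631 − 2 × 147 = 337 mm (≥ 258 mm).
20 risers give 19 treads; going = 19 × 337 = 6403 mm.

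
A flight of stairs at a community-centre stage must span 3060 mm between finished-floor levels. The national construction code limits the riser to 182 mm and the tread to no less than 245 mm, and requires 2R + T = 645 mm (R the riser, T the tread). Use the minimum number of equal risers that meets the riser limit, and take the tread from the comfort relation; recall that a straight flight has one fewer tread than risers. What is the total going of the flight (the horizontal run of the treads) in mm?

3060 / 182 = 16.81, so 17 risers are needed.
Riser R = 3060 / 17 = 180 mm, within the 182 mm limit.
From 2R + T = 645: T = 645 − 360 = 285 mm.
Going = (17 − 1) × 285 = 4560 mm.

4560 mm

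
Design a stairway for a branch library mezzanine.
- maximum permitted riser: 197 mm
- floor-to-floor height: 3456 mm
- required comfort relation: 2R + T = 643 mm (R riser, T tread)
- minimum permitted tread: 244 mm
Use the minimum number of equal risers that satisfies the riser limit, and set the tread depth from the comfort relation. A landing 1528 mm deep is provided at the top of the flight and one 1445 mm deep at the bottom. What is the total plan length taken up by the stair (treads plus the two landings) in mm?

⌈3456/197⌉ = 18 risers.
R = 3456 ÷ 18 = 192 mm.
From 2R + T = 643: T = 643 − 384 = 259 mm.
Treads = 18 − 1 = 17; going = 17 × 259 = 4403 mm.
Enclosure = 4403 + 1528 + 1445 = 7376 mm.

7376 mm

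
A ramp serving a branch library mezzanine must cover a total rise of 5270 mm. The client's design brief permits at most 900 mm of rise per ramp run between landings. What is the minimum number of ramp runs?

At most 900 each: 5270/900 = 5.86, giving 6 ramp runs.

6 runs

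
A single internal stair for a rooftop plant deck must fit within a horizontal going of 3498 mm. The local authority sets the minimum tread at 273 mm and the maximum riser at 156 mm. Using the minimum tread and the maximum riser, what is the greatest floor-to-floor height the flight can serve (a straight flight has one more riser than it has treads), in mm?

3498 / 273 = 12.81, so 12 treads fit.
Risers = treads + 1 = 13.
Maximum height = 13 × 156 = 2028 mm.

2028 mm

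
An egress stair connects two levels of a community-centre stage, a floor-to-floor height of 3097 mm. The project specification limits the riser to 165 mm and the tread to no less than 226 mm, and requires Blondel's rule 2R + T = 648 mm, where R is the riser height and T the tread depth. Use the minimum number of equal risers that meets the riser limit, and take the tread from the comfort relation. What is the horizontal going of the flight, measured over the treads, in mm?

5796 mm

⌈3097/165⌉ = 19 risers.
R = 3097 ÷ 19 = 163 mm.
T = 648 − 2·163 = 322 mm, which satisfies the 226 mm minimum.
Going = (19 − 1) × 322 = 5796 mm.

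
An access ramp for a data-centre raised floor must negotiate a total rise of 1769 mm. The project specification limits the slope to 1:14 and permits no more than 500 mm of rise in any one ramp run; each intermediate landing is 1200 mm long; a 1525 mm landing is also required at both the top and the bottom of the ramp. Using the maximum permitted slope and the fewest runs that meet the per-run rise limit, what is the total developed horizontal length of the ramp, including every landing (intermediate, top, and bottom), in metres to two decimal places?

31.42 m

1769 / 500 = 3.538 → round up to 4 ramp runs. That means 3 intermediate landings.
Ramp run (horizontal) at 1:14: 1769 × 14 = 24766 mm.
3 intermediate landings contribute 3 × 1200 = 3600 mm.
Top and bottom landings: 2 × 1525 = 3050 mm.
Total = 24766 + 3600 + 3050 = 31416 mm.
= 31.42 m.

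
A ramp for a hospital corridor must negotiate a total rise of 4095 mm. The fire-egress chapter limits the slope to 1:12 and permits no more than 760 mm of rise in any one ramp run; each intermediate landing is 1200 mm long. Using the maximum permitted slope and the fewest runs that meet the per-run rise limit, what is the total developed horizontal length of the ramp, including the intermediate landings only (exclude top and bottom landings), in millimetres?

At most 760 each: 4095/760 = 5.39, giving 6 ramp runs. That means 5 intermediate landings.
Ramp run (horizontal) at 1:12: 4095 × 12 = 49140 mm.
Intermediate landings: 5 × 1200 = 6000 mm.
Developed length = 49140 + 6000 = 55140 mm.

55140 mm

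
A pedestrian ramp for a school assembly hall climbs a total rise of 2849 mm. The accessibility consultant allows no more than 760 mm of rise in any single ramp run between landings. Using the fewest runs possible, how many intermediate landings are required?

3 intermediate landings

At most 760 each: 2849/760 = 3.75, giving 4 ramp runs.
4 runs are separated by 3 intermediate landings.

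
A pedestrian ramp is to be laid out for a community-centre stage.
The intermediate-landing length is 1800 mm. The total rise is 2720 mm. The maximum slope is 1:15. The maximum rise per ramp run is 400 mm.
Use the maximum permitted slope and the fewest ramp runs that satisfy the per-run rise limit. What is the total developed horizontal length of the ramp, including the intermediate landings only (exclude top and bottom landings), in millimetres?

2720 / 400 = 6.800 → round up to 7 ramp runs. That means 6 intermediate landings.
Ramp run (horizontal) at 1:15: 2720 × 15 = 40800 mm.
6 intermediate landings contribute 6 × 1800 = 10800 mm.
Total developed length = 40800 + 10800 = 51600 mm.

51600 mm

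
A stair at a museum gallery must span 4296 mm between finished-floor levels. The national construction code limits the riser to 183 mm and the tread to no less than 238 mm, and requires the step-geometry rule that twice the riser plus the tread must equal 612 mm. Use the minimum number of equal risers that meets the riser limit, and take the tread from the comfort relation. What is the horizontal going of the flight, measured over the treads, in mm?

5842 mm

4296 / 183 = 23.48, so 24 risers are needed.
Each riser is 4296/24 = 179 mm (≤ 183 mm).
Tread T = 612 − 2 × 179 = 254 mm (≥ 238 mm).
24 risers give 23 treads; going = 23 × 254 = 5842 mm.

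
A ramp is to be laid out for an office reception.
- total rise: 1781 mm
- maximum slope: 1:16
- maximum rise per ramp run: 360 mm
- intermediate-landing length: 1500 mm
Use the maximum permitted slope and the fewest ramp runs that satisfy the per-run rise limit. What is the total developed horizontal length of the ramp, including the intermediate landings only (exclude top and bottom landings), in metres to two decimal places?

1781 / 360 = 4.947 → round up to 5 ramp runs. That means 4 intermediate landings.
Ramp run (horizontal) at 1:16: 1781 × 16 = 28496 mm.
4 intermediate landings contribute 4 × 1500 = 6000 mm.
Developed length = 28496 + 6000 = 34496 mm.
= 34.50 m.

34.50 m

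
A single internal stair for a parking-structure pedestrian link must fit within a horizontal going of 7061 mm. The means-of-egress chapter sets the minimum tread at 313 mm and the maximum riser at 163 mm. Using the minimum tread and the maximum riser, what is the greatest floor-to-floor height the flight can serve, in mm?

3749 mm

Treads that fit: ⌊7061 / 313⌋ = 22.
Risers = treads + 1 = 23.
Maximum height = 23 × 163 = 3749 mm.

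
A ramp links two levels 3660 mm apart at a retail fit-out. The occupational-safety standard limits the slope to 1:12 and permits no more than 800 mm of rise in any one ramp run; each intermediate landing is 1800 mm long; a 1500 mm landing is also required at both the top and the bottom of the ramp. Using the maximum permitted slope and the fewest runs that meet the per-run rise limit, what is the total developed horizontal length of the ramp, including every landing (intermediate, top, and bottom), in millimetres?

54120 mm

At most 800 each: 3660/800 = 4.58, giving 5 ramp runs. That means 4 intermediate landings.
Ramp run (horizontal) at 1:12: 3660 × 12 = 43920 mm.
4 intermediate landings contribute 4 × 1800 = 7200 mm.
Top and bottom landings: 2 × 1500 = 3000 mm.
Total = 43920 + 7200 + 3000 = 54120 mm.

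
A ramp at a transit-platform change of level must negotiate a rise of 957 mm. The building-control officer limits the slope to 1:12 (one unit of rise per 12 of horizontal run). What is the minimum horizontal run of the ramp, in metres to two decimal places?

Run = rise × 12 = 957 × 12 = 11484 mm.
11484 mm = 11.48 m.

11.48 m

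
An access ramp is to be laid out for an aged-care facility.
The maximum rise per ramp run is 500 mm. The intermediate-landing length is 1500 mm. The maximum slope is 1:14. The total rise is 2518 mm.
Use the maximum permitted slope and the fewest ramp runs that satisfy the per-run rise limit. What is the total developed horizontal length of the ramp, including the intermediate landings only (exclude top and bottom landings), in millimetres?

42752 mm

2518 / 500 = 5.04, so 6 ramp runs are needed. That means 5 intermediate landings.
Horizontal run for 2518 mm of rise at 1:14 is 2518 × 14 = 35252 mm.
Intermediate landings: 5 × 1500 = 7500 mm.
Total developed length = 35252 + 7500 = 42752 mm.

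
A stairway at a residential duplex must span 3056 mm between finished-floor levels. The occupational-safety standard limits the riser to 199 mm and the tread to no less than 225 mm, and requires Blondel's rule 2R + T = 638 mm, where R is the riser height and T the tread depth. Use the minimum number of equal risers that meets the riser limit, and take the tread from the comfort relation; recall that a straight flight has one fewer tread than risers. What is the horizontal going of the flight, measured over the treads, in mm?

3056 / 199 = 15.357 → round up to 16 risers.
R = 3056 ÷ 16 = 191 mm.
From 2R + T = 638: T = 638 − 382 = 256 mm.
Treads = 16 − 1 = 15; going = 15 × 256 = 3840 mm.

3840 mm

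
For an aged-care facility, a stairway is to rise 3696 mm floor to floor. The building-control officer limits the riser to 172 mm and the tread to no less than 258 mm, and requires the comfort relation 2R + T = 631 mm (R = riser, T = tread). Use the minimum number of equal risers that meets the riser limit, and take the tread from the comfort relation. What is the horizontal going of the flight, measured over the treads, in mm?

6195 mm

At most 172 each: 3696/172 = 21.49, giving 22 risers.
Riser R = 3696 / 22 = 168 mm, within the 172 mm limit.
From 2R + T = 631: T = 631 − 336 = 295 mm.
22 risers give 21 treads; going = 21 × 295 = 6195 mm.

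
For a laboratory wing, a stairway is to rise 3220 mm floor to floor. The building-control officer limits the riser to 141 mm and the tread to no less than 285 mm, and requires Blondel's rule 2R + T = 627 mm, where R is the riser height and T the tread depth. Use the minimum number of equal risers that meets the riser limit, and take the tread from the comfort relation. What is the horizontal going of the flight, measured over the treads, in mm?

7634 mm

3220 / 141 = 22.837 → round up to 23 risers.
Each riser is 3220/23 = 140 mm (≤ 141 mm).
Tread T = 627 − 2 × 140 = 347 mm (≥ 285 mm).
23 risers give 22 treads; going = 22 × 347 = 7634 mm.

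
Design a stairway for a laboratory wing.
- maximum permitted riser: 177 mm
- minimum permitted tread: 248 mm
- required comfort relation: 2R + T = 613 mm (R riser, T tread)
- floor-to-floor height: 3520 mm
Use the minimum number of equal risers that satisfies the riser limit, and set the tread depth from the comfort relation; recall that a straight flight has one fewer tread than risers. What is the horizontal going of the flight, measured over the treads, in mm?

3520 / 177 = 19.89, so 20 risers are needed.
R = 3520 ÷ 20 = 176 mm.
T = 613 − 2·176 = 261 mm, which satisfies the 248 mm minimum.
20 risers give 19 treads; going = 19 × 261 = 4959 mm.

4959 mm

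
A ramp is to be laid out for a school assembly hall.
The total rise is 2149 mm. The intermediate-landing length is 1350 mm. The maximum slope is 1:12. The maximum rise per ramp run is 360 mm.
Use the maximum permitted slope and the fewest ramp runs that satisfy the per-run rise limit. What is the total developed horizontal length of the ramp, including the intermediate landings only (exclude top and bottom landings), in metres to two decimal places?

32.54 m

2149 / 360 = 5.97, so 6 ramp runs are needed. That means 5 intermediate landings.
Horizontal run for 2149 mm of rise at 1:12 is 2149 × 12 = 25788 mm.
5 intermediate landings contribute 5 × 1350 = 6750 mm.
Developed length = 25788 + 6750 = 32538 mm.
= 32.54 m.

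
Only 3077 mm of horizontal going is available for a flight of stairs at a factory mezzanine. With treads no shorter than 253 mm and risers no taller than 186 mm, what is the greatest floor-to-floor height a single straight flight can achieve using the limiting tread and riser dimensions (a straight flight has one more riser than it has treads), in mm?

2418 mm

Treads that fit: ⌊3077 / 253⌋ = 12.
Risers = treads + 1 = 13.
Maximum height = 13 × 186 = 2418 mm.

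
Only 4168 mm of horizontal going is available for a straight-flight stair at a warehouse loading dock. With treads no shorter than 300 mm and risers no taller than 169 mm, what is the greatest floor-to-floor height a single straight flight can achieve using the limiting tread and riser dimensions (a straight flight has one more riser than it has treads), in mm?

Treads that fit: ⌊4168 / 300⌋ = 13.
Risers = treads + 1 = 14.
Maximum height = 14 × 169 = 2366 mm.

2366 mm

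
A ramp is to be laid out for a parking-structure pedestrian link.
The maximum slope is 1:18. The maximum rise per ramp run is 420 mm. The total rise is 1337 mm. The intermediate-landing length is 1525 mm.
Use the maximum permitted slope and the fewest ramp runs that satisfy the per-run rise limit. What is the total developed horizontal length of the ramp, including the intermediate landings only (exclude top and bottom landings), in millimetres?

1337 / 420 = 3.183 → round up to 4 ramp runs. That means 3 intermediate landings.
Horizontal run for 1337 mm of rise at 1:18 is 1337 × 18 = 24066 mm.
3 intermediate landings contribute 3 × 1525 = 4575 mm.
Total developed length = 24066 + 4575 = 28641 mm.

28641 mm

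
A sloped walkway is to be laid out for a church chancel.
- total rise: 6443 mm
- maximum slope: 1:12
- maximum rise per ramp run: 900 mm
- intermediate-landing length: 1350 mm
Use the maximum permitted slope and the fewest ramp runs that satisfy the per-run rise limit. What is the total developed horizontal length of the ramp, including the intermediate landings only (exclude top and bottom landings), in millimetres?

86766 mm

⌈6443/900⌉ = 8 ramp runs. That means 7 intermediate landings.
Horizontal run for 6443 mm of rise at 1:12 is 6443 × 12 = 77316 mm.
Intermediate landings: 7 × 1350 = 9450 mm.
Developed length = 77316 + 9450 = 86766 mm.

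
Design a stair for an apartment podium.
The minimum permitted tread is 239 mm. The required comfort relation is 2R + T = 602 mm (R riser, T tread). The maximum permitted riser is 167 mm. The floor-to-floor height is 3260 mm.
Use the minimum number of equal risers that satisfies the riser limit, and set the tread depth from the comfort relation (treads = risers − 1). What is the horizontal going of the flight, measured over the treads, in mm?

⌈3260/167⌉ = 20 risers.
Riser R = 3260 / 20 = 163 mm, within the 167 mm limit.
From 2R + T = 602: T = 602 − 326 = 276 mm.
20 risers give 19 treads; going = 19 × 276 = 5244 mm.

5244 mm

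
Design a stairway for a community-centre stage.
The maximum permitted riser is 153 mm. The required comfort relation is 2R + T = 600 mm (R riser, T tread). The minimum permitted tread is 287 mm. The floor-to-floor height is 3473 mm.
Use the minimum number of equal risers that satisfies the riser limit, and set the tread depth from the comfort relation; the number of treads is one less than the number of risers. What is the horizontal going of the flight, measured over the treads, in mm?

⌈3473/153⌉ = 23 risers.
R = 3473 ÷ 23 = 151 mm.
Tread T = 600 − 2 × 151 = 298 mm (≥ 287 mm).
23 risers give 22 treads; going = 22 × 298 = 6556 mm.

6556 mm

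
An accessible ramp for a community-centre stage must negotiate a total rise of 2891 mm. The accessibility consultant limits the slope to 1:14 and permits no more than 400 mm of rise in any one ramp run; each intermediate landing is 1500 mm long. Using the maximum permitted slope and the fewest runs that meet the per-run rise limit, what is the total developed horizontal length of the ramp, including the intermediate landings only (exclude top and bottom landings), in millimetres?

2891 / 400 = 7.23, so 8 ramp runs are needed. That means 7 intermediate landings.
Horizontal run for 2891 mm of rise at 1:14 is 2891 × 14 = 40474 mm.
7 intermediate landings contribute 7 × 1500 = 10500 mm.
Total developed length = 40474 + 10500 = 50974 mm.

50974 mm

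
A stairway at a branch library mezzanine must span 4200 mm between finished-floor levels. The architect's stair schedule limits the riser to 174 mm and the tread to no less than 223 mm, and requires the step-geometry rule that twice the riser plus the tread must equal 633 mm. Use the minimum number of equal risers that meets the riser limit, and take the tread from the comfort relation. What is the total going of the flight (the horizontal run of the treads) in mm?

4200 / 174 = 24.138 → round up to 25 risers.
Each riser is 4200/25 = 168 mm (≤ 174 mm).
From 2R + T = 633: T = 633 − 336 = 297 mm.
Treads = 25 − 1 = 24; going = 24 × 297 = 7128 mm.

7128 mm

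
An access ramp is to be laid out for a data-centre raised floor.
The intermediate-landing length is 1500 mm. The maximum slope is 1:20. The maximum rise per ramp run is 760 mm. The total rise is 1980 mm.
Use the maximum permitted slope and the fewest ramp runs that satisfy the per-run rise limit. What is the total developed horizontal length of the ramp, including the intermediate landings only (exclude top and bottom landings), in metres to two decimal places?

42.60 m

1980 / 760 = 2.605 → round up to 3 ramp runs. That means 2 intermediate landings.
Horizontal run for 1980 mm of rise at 1:20 is 1980 × 20 = 39600 mm.
2 intermediate landings contribute 2 × 1500 = 3000 mm.
Developed length = 39600 + 3000 = 42600 mm.
= 42.60 m.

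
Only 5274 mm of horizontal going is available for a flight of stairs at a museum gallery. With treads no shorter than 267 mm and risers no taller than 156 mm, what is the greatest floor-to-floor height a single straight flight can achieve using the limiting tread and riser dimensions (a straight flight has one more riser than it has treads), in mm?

3120 mm

5274 / 267 = 19.75, so 19 treads fit.
Risers = treads + 1 = 20.
Maximum height = 20 × 156 = 3120 mm.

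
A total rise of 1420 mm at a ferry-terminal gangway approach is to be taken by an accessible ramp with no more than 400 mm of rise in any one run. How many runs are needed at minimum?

⌈1420/400⌉ = 4 ramp runs.

4 runs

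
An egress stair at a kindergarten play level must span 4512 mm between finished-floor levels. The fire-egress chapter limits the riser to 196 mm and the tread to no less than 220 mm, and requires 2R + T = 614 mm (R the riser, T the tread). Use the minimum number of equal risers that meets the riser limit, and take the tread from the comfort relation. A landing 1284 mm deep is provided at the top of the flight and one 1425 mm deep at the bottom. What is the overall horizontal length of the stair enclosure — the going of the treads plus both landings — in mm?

8183 mm

4512 / 196 = 23.020 → round up to 24 risers.
Each riser is 4512/24 = 188 mm (≤ 196 mm).
Tread T = 614 − 2 × 188 = 238 mm (≥ 220 mm).
Treads = 24 − 1 = 23; going = 23 × 238 = 5474 mm.
Enclosure = 5474 + 1284 + 1425 = 8183 mm.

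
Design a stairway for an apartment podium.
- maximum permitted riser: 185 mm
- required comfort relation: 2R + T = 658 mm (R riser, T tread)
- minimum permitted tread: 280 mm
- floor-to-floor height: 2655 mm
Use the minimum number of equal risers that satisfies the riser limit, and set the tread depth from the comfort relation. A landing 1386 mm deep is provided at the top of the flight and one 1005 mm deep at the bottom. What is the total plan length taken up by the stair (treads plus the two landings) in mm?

⌈2655/185⌉ = 15 risers.
R = 2655 ÷ 15 = 177 mm.
T = 658 − 2·177 = 304 mm, which satisfies the 280 mm minimum.
Treads = 15 − 1 = 14; going = 14 × 304 = 4256 mm.
Enclosure = 4256 + 1386 + 1005 = 6647 mm.

6647 mm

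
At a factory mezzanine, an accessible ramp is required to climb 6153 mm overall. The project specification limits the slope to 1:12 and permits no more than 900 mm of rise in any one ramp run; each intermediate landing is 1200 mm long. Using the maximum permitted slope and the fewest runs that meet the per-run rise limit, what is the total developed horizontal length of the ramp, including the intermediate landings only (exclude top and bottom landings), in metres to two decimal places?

81.04 m

At most 900 each: 6153/900 = 6.84, giving 7 ramp runs. That means 6 intermediate landings.
Horizontal run for 6153 mm of rise at 1:12 is 6153 × 12 = 73836 mm.
6 intermediate landings contribute 6 × 1200 = 7200 mm.
Developed length = 73836 + 7200 = 81036 mm.
= 81.04 m.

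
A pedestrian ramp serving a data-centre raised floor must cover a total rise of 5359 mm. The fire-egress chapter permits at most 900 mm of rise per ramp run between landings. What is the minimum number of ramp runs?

At most 900 each: 5359/900 = 5.95, giving 6 ramp runs.

6 runs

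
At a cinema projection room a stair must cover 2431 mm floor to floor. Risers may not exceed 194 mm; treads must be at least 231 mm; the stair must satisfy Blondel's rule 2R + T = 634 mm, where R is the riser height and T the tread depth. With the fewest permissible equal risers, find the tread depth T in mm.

At most 194 each: 2431/194 = 12.53, giving 13 risers.
Riser R = 2431 / 13 = 187 mm, within the 194 mm limit.
T = 634 − 2·187 = 260 mm, which satisfies the 231 mm minimum.

260 mm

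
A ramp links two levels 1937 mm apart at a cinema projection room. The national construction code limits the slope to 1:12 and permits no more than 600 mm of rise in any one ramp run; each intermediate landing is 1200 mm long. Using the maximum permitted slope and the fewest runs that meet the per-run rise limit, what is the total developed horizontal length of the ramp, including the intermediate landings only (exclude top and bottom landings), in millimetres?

26844 mm

1937 / 600 = 3.23, so 4 ramp runs are needed. That means 3 intermediate landings.
Horizontal run for 1937 mm of rise at 1:12 is 1937 × 12 = 23244 mm.
3 intermediate landings contribute 3 × 1200 = 3600 mm.
Developed length = 23244 + 3600 = 26844 mm.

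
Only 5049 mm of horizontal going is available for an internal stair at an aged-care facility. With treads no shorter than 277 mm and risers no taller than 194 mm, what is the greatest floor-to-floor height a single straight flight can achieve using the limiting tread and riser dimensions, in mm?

5049 / 277 = 18.23, so 18 treads fit.
Risers = treads + 1 = 19.
Maximum height = 19 × 194 = 3686 mm.

3686 mm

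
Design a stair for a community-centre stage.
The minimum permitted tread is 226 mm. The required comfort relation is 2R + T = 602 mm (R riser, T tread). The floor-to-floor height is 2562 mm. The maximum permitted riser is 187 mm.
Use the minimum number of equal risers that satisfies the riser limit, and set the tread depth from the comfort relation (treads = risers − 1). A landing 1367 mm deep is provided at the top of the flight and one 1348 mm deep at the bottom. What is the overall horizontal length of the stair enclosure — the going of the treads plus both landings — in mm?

5783 mm

At most 187 each: 2562/187 = 13.70, giving 14 risers.
Each riser is 2562/14 = 183 mm (≤ 187 mm).
T = 602 − 2·183 = 236 mm, which satisfies the 226 mm minimum.
14 risers give 13 treads; going = 13 × 236 = 3068 mm.
Enclosure = 3068 + 1367 + 1348 = 5783 mm.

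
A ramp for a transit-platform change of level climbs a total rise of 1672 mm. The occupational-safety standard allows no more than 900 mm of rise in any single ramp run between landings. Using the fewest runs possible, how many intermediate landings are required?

1 intermediate landings

At most 900 each: 1672/900 = 1.86, giving 2 ramp runs.
2 runs are separated by 1 intermediate landings.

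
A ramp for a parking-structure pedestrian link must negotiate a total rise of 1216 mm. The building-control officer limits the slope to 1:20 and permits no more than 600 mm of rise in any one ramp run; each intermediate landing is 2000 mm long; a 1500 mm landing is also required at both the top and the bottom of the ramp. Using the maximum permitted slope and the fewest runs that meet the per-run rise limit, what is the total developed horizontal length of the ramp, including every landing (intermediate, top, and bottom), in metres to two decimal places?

31.32 m

⌈1216/600⌉ = 3 ramp runs. That means 2 intermediate landings.
Horizontal run for 1216 mm of rise at 1:20 is 1216 × 20 = 24320 mm.
2 intermediate landings contribute 2 × 2000 = 4000 mm.
Top and bottom landings: 2 × 1500 = 3000 mm.
Total = 24320 + 4000 + 3000 = 31320 mm.
= 31.32 m.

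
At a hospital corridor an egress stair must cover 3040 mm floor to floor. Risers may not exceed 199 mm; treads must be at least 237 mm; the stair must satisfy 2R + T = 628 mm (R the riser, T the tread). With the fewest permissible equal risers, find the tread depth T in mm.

248 mm

3040 / 199 = 15.276 → round up to 16 risers.
R = 3040 ÷ 16 = 190 mm.
Tread T = 628 − 2 × 190 = 248 mm (≥ 237 mm).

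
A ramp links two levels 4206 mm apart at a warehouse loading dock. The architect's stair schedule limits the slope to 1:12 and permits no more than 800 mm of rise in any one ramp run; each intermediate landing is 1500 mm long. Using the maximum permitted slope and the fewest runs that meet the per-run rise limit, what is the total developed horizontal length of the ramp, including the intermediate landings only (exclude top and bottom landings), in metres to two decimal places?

57.97 m

4206 / 800 = 5.258 → round up to 6 ramp runs. That means 5 intermediate landings.
Ramp run (horizontal) at 1:12: 4206 × 12 = 50472 mm.
Intermediate landings: 5 × 1500 = 7500 mm.
Total developed length = 50472 + 7500 = 57972 mm.
= 57.97 m.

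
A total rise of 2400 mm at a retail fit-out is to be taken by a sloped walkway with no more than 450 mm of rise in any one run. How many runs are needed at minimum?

6 runs

2400 / 450 = 5.333 → round up to 6 ramp runs.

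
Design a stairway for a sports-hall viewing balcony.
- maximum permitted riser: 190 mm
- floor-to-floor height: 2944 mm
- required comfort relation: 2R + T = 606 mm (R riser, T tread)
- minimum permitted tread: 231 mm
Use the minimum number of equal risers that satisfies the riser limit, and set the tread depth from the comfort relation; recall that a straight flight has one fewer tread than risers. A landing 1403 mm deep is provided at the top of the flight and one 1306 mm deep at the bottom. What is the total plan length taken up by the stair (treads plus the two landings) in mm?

2944 / 190 = 15.495 → round up to 16 risers.
Riser R = 2944 / 16 = 184 mm, within the 190 mm limit.
T = 606 − 2·184 = 238 mm, which satisfies the 231 mm minimum.
Treads = 16 − 1 = 15; going = 15 × 238 = 3570 mm.
Enclosure = 3570 + 1403 + 1306 = 6279 mm.

6279 mm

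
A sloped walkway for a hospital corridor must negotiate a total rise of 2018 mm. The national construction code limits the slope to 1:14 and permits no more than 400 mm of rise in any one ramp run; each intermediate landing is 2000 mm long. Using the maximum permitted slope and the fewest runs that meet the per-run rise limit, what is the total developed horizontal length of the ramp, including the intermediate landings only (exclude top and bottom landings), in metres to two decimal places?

38.25 m

At most 400 each: 2018/400 = 5.04, giving 6 ramp runs. That means 5 intermediate landings.
Ramp run (horizontal) at 1:14: 2018 × 14 = 28252 mm.
Intermediate landings: 5 × 2000 = 10000 mm.
Total developed length = 28252 + 10000 = 38252 mm.
= 38.25 m.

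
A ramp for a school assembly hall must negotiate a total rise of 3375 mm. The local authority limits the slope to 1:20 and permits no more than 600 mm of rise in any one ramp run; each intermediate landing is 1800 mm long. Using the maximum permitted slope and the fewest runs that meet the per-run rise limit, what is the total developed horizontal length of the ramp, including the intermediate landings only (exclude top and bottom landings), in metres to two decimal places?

76.50 m

At most 600 each: 3375/600 = 5.62, giving 6 ramp runs. That means 5 intermediate landings.
Ramp run (horizontal) at 1:20: 3375 × 20 = 67500 mm.
5 intermediate landings contribute 5 × 1800 = 9000 mm.
Total developed length = 67500 + 9000 = 76500 mm.
= 76.50 m.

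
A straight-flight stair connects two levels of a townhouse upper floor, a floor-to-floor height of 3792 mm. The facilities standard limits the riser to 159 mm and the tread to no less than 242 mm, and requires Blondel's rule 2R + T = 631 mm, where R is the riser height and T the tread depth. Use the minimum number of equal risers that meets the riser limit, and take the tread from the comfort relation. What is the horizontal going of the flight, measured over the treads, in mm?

7245 mm

3792 / 159 = 23.85, so 24 risers are needed.
R = 3792 ÷ 24 = 158 mm.
T = 631 − 2·158 = 315 mm, which satisfies the 242 mm minimum.
24 risers give 23 treads; going = 23 × 315 = 7245 mm.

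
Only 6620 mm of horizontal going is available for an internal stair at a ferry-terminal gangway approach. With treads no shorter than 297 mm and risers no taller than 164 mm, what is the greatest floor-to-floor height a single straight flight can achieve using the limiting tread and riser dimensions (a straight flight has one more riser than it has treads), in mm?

3772 mm

6620 / 297 = 22.29, so 22 treads fit.
Risers = treads + 1 = 23.
Maximum height = 23 × 164 = 3772 mm.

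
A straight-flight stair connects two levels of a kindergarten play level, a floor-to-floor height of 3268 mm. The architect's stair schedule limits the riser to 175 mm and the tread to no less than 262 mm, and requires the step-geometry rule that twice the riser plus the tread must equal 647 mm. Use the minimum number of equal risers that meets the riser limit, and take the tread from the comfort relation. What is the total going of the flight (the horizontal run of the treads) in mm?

5454 mm

⌈3268/175⌉ = 19 risers.
R = 3268 ÷ 19 = 172 mm.
Tread T = 647 − 2 × 172 = 303 mm (≥ 262 mm).
Going = (19 − 1) × 303 = 5454 mm.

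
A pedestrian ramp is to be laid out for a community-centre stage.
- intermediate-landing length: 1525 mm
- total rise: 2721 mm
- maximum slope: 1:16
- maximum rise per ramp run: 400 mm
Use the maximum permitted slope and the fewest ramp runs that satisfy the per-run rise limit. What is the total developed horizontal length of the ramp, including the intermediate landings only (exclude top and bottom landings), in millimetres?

At most 400 each: 2721/400 = 6.80, giving 7 ramp runs. That means 6 intermediate landings.
Ramp run (horizontal) at 1:16: 2721 × 16 = 43536 mm.
Intermediate landings: 6 × 1525 = 9150 mm.
Total developed length = 43536 + 9150 = 52686 mm.

52686 mm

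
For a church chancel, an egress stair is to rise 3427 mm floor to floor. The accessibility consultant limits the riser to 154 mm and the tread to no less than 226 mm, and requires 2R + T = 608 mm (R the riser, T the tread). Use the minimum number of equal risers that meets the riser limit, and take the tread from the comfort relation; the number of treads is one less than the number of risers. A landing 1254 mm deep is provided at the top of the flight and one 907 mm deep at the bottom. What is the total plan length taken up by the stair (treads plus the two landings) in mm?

8981 mm

3427 / 154 = 22.25, so 23 risers are needed.
Riser R = 3427 / 23 = 149 mm, within the 154 mm limit.
From 2R + T = 608: T = 608 − 298 = 310 mm.
Going = (23 − 1) × 310 = 6820 mm.
Enclosure = 6820 + 1254 + 907 = 8981 mm.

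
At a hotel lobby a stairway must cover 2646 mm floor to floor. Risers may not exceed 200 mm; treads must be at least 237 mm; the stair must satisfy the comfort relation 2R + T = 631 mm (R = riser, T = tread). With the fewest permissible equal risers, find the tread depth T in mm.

2646 / 200 = 13.23, so 14 risers are needed.
Riser R = 2646 / 14 = 189 mm, within the 200 mm limit.
Tread T = 631 − 2 × 189 = 253 mm (≥ 237 mm).

253 mm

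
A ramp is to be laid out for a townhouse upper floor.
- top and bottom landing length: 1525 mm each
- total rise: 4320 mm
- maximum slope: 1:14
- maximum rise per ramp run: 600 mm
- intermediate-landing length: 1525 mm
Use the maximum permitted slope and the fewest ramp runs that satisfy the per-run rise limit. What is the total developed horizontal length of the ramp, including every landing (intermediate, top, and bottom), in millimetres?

At most 600 each: 4320/600 = 7.20, giving 8 ramp runs. That means 7 intermediate landings.
Horizontal run for 4320 mm of rise at 1:14 is 4320 × 14 = 60480 mm.
Intermediate landings: 7 × 1525 = 10675 mm.
Top and bottom landings: 2 × 1525 = 3050 mm.
Total = 60480 + 10675 + 3050 = 74205 mm.

74205 mm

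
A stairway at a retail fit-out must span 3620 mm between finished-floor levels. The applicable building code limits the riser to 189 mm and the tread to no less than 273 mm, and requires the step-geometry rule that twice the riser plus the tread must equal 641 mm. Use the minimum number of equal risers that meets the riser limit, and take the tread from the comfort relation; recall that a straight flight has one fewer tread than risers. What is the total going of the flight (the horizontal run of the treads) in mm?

5301 mm

3620 / 189 = 19.15, so 20 risers are needed.
Riser R = 3620 / 20 = 181 mm, within the 189 mm limit.
From 2R + T = 641: T = 641 − 362 = 279 mm.
Going = (20 − 1) × 279 = 5301 mm.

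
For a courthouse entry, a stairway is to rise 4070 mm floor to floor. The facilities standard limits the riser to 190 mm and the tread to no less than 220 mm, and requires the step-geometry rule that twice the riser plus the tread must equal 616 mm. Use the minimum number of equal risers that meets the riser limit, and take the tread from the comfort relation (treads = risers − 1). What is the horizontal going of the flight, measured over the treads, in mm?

5166 mm

4070 / 190 = 21.42, so 22 risers are needed.
R = 4070 ÷ 22 = 185 mm.
Tread T = 616 − 2 × 185 = 246 mm (≥ 220 mm).
22 risers give 21 treads; going = 21 × 246 = 5166 mm.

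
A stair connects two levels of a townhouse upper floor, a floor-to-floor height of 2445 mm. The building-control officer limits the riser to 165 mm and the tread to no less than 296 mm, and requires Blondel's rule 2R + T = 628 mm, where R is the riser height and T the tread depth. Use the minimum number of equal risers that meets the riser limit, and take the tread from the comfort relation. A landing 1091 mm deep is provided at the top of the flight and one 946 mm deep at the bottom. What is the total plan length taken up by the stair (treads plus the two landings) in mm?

2445 / 165 = 14.818 → round up to 15 risers.
Each riser is 2445/15 = 163 mm (≤ 165 mm).
Tread T = 628 − 2 × 163 = 302 mm (≥ 296 mm).
Treads = 15 − 1 = 14; going = 14 × 302 = 4228 mm.
Enclosure = 4228 + 1091 + 946 = 6265 mm.

6265 mm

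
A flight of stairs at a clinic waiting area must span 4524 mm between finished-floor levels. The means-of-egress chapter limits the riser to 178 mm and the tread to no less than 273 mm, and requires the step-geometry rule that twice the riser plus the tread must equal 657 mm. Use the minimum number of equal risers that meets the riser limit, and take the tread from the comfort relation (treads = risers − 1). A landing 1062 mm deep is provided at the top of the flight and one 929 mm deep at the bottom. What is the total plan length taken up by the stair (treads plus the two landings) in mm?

9716 mm

4524 / 178 = 25.416 → round up to 26 risers.
Riser R = 4524 / 26 = 174 mm, within the 178 mm limit.
From 2R + T = 657: T = 657 − 348 = 309 mm.
26 risers give 25 treads; going = 25 × 309 = 7725 mm.
Add landings: 7725 + 1062 + 929 = 9716 mm.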